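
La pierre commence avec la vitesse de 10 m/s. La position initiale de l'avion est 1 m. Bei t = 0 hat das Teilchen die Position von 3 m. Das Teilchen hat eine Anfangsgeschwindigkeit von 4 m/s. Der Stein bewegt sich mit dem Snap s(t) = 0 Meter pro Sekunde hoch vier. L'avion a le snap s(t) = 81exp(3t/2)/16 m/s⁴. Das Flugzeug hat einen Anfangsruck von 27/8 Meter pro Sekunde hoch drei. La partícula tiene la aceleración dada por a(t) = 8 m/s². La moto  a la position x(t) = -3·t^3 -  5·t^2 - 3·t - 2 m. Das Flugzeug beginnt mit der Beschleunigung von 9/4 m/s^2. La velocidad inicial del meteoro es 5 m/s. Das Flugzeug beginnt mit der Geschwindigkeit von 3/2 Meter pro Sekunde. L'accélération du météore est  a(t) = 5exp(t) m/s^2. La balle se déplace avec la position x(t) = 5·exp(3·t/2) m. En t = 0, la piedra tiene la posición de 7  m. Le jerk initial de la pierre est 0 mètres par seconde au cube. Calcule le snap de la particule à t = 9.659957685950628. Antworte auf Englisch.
We must differentiate our acceleration equation a(t) = 8 2 times. Taking d/dt of a(t), we find j(t) = 0. Taking d/dt of j(t), we find s(t) = 0. We have snap s(t) = 0. Substituting t = 9.659957685950628: s(9.659957685950628) = 0.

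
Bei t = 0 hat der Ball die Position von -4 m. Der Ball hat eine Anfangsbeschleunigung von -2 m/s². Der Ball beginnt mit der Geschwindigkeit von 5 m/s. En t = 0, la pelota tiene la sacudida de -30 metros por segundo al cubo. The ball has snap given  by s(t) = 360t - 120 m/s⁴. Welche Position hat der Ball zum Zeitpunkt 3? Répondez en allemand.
Ausgehend von dem Snap s(t) = 360·t - 120, nehmen wir 4 Integrale. Die Stammfunktion von dem Snap ist der Ruck. Mit j(0) = -30 erhalten wir j(t) = 180·t^2 - 120·t - 30. Mit ∫j(t)dt und Anwendung von a(0) = -2, finden wir a(t) = 60·t^3 - 60·t^2 - 30·t - 2. Mit ∫a(t)dt und Anwendung von v(0) = 5, finden wir v(t) = 15·t^4 - 20·t^3 - 15·t^2 - 2·t + 5. Die Stammfunktion von der Geschwindigkeit ist die Position. Mit x(0) = -4 erhalten wir x(t) = 3·t^5 - 5·t^4 - 5·t^3 - t^2 + 5·t - 4. Wir haben die Position x(t) = 3·t^5 - 5·t^4 - 5·t^3 - t^2 + 5·t - 4. Durch Einsetzen von t = 3: x(3) = 191.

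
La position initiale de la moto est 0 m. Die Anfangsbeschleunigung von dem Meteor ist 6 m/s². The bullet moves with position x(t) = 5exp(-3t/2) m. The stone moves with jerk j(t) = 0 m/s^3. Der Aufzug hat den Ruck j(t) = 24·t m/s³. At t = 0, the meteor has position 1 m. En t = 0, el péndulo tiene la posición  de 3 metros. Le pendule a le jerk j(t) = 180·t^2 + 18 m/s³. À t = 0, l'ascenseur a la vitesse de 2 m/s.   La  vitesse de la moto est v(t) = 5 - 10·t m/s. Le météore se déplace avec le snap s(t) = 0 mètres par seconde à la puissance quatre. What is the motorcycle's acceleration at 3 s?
We must differentiate our velocity equation v(t) = 5 - 10·t 1 time. Taking d/dt of v(t), we find a(t) = -10. Using a(t) = -10 and substituting t = 3, we find a = -10.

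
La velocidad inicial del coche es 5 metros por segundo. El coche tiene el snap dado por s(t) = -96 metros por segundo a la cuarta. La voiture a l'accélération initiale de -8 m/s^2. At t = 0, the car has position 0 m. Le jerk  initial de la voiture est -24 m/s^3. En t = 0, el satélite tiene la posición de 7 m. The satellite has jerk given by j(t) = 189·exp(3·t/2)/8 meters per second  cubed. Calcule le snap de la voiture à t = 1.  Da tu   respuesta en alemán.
Aus der Gleichung für den Snap s(t) = -96, setzen wir t = 1 ein und erhalten s = -96.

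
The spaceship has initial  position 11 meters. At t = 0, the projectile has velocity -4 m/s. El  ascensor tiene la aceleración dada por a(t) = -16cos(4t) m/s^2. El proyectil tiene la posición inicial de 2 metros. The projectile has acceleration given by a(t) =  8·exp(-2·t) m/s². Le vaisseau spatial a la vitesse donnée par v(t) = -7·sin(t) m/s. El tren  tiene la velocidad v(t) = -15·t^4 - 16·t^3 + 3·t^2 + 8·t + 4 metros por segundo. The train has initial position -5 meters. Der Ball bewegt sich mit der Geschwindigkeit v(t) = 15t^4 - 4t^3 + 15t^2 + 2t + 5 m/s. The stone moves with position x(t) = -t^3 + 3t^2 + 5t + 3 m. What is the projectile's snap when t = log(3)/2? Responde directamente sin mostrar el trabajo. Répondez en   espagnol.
La respuesta es 32/3.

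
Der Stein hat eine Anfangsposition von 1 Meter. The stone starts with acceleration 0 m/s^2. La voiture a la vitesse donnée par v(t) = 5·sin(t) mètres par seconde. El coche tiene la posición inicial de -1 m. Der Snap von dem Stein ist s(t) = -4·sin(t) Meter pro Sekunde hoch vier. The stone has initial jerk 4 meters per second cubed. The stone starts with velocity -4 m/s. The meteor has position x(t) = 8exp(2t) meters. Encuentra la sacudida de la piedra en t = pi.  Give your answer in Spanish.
Para resolver esto, necesitamos tomar 1 antiderivada de nuestra ecuación del snap s(t) = -4·sin(t). La integral del snap es la sacudida. Usando j(0) = 4, obtenemos j(t) = 4·cos(t). Tenemos la sacudida j(t) = 4·cos(t). Sustituyendo t = pi: j(pi) = -4.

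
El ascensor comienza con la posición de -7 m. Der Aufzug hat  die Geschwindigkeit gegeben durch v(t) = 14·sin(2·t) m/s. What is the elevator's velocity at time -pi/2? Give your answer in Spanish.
Tenemos la velocidad v(t) = 14·sin(2·t). Sustituyendo t = -pi/2: v(-pi/2) = 0.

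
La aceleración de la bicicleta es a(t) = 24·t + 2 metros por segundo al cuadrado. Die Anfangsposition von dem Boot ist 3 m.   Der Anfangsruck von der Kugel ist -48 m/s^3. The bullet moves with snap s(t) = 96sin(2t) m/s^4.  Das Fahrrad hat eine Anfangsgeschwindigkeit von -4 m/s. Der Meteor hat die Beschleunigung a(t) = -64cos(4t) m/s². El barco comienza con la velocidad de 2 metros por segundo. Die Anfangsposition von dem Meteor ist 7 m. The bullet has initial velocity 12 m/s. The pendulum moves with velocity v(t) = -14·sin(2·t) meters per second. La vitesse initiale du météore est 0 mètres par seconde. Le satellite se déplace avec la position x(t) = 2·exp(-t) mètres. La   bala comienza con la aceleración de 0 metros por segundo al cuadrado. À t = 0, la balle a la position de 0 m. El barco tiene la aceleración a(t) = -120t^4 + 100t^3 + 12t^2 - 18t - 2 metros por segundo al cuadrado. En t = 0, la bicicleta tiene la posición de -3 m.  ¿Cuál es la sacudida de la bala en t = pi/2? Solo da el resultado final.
La respuesta es 48.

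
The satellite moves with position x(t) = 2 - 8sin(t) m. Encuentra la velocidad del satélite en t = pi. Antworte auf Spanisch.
Debemos derivar nuestra ecuación de la posición x(t) = 2 - 8·sin(t) 1 vez. Tomando d/dt de x(t), encontramos v(t) = -8·cos(t). Usando v(t) = -8·cos(t) y sustituyendo t = pi, encontramos v = 8.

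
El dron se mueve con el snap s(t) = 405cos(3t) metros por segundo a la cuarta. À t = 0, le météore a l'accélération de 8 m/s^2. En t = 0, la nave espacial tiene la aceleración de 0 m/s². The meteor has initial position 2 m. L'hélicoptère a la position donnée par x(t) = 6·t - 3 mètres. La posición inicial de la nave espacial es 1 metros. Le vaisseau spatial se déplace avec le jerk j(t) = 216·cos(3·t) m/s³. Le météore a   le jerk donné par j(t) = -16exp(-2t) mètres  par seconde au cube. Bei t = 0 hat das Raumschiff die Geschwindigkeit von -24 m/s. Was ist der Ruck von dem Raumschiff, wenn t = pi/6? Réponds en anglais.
Using j(t) = 216·cos(3·t) and substituting t = pi/6, we find j = 0.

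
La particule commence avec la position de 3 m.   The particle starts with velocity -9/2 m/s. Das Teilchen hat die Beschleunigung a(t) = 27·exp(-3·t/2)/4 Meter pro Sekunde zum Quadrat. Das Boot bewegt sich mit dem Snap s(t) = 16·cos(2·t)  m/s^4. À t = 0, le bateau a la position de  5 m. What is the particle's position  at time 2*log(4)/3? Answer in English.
To find the answer, we compute 2 antiderivatives of a(t) = 27·exp(-3·t/2)/4. Integrating acceleration and using the initial condition v(0) = -9/2, we get v(t) = -9·exp(-3·t/2)/2. Integrating velocity and using the initial condition x(0) = 3, we get x(t) = 3·exp(-3·t/2). From the given position equation x(t) = 3·exp(-3·t/2), we substitute t = 2*log(4)/3 to get x = 3/4.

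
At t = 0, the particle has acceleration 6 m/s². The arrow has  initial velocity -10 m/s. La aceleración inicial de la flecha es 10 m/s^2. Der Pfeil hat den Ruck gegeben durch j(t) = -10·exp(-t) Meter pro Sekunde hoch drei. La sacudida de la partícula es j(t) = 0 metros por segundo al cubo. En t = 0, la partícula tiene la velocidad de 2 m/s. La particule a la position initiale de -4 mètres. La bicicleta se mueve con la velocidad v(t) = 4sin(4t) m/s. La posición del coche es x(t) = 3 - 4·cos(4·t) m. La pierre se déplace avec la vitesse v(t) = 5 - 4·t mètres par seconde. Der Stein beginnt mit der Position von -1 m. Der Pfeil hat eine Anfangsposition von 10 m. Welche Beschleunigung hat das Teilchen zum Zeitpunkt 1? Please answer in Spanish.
Partiendo de la sacudida j(t) = 0, tomamos 1 integral. Integrando la sacudida y usando la condición inicial a(0) = 6, obtenemos a(t) = 6. Tenemos la aceleración a(t) = 6. Sustituyendo t = 1: a(1) = 6.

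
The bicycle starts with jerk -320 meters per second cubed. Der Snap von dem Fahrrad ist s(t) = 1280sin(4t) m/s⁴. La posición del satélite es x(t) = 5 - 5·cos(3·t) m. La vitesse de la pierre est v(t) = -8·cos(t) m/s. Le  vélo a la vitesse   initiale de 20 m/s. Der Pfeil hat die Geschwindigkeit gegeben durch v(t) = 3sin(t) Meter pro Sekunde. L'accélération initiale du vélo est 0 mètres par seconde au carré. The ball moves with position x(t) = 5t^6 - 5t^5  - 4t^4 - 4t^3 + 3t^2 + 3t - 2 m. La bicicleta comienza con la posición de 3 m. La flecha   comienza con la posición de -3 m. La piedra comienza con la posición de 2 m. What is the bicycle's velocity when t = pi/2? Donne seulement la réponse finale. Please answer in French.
À t = pi/2, v = 20.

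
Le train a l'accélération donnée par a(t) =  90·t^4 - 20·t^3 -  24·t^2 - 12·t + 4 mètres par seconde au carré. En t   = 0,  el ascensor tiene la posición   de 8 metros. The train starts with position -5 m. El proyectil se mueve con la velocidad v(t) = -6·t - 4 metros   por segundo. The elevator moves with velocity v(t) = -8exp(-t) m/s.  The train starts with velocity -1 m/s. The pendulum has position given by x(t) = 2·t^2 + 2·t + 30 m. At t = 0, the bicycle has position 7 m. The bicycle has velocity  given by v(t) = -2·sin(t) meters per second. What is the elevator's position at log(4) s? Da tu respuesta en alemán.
Um dies zu lösen, müssen wir 1 Stammfunktion unserer Gleichung für die Geschwindigkeit v(t) = -8·exp(-t) finden. Durch Integration von der Geschwindigkeit und Verwendung der Anfangsbedingung x(0) = 8, erhalten wir x(t) = 8·exp(-t). Aus der Gleichung für die Position x(t) = 8·exp(-t), setzen wir t = log(4) ein und erhalten x = 2.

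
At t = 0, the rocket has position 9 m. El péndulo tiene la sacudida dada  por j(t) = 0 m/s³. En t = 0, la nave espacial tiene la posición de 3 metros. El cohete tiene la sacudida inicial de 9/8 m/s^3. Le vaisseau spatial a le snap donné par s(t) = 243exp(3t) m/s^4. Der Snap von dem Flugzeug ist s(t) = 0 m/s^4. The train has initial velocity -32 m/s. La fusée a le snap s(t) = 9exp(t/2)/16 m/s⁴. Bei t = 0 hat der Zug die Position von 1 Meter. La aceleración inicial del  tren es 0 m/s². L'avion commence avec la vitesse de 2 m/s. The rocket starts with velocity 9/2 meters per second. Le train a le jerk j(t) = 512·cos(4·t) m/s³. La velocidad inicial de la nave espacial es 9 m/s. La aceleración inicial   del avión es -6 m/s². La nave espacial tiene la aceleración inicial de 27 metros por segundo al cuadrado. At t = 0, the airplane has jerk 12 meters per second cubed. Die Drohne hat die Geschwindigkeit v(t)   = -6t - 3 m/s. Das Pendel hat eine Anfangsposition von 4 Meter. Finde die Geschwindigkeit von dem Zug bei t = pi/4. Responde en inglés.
Starting from jerk j(t) = 512·cos(4·t), we take 2 integrals. Finding the antiderivative of j(t) and using a(0) = 0: a(t) = 128·sin(4·t). Finding the antiderivative of a(t) and using v(0) = -32: v(t) = -32·cos(4·t). Using v(t) = -32·cos(4·t) and substituting t = pi/4, we find v = 32.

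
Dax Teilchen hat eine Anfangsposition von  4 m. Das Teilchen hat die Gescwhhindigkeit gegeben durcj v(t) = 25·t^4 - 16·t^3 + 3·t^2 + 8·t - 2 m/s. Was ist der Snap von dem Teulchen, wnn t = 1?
Um dies zu lösen, müssen wir 3 Ableitungen unserer Gleichung für die Geschwindigkeit v(t) = 25·t^4 - 16·t^3 + 3·t^2 + 8·t - 2 nehmen. Mit d/dt von v(t) finden wir a(t) = 100·t^3 - 48·t^2 + 6·t + 8. Durch Ableiten von der Beschleunigung erhalten wir den Ruck: j(t) = 300·t^2 - 96·t + 6. Die Ableitung von dem Ruck ergibt den Snap: s(t) = 600·t - 96. Aus der Gleichung für den Snap s(t) = 600·t - 96, setzen wir t = 1 ein und erhalten s = 504.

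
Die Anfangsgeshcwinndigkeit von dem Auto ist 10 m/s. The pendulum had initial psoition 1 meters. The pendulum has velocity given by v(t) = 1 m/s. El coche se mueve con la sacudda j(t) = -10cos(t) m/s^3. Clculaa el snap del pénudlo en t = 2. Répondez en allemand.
Ausgehend von der Geschwindigkeit v(t) = 1, nehmen wir 3 Ableitungen. Die Ableitung von der Geschwindigkeit ergibt die Beschleunigung: a(t) = 0. Mit d/dt von a(t) finden wir j(t) = 0. Die Ableitung von dem Ruck ergibt den Snap: s(t) = 0. Aus der Gleichung für den Snap s(t) = 0, setzen wir t = 2 ein und erhalten s = 0.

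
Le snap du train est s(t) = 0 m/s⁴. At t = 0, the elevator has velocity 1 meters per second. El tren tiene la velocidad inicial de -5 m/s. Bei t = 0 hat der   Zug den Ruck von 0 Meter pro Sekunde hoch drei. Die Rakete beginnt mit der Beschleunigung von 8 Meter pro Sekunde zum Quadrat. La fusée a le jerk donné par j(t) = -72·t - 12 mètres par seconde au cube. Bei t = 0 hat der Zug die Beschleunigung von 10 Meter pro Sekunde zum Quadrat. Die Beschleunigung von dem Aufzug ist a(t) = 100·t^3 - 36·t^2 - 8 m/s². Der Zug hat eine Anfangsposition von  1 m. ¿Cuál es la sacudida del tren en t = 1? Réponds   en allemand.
Wir müssen die Stammfunktion unserer Gleichung für den Snap s(t) = 0 1-mal finden. Das Integral von dem Snap ist der Ruck. Mit j(0) = 0 erhalten wir j(t) = 0. Mit j(t) = 0 und Einsetzen von t = 1, finden wir j = 0.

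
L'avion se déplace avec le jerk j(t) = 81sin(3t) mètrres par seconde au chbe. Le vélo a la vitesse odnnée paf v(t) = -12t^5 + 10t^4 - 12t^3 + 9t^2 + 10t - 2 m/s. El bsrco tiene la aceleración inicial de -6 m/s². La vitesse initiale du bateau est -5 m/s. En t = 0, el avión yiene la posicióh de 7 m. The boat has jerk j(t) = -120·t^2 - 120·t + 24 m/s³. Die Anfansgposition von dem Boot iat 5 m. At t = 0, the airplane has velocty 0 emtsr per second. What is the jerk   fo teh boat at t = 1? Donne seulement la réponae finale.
The jerk at t = 1 is j = -216.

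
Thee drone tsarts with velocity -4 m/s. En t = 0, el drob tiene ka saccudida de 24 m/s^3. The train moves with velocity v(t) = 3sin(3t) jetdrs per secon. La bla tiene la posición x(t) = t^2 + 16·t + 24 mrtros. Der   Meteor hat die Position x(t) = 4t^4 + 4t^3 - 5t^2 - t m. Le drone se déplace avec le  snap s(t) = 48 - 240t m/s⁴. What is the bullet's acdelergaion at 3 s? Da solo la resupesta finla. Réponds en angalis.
The acceleration at t = 3 is a = 2.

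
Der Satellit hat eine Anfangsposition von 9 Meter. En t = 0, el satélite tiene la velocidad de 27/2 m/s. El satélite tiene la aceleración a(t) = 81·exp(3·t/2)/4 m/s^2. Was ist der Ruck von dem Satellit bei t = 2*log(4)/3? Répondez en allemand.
Wir müssen unsere Gleichung für die Beschleunigung a(t) = 81·exp(3·t/2)/4 1-mal ableiten. Mit d/dt von a(t) finden wir j(t) = 243·exp(3·t/2)/8. Mit j(t) = 243·exp(3·t/2)/8 und Einsetzen von t = 2*log(4)/3, finden wir j = 243/2.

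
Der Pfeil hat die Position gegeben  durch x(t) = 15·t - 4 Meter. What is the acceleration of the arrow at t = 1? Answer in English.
Starting from position x(t) = 15·t - 4, we take 2 derivatives. Differentiating position, we get velocity: v(t) = 15. Differentiating velocity, we get acceleration: a(t) = 0. From the given acceleration equation a(t) = 0, we substitute t = 1 to get a = 0.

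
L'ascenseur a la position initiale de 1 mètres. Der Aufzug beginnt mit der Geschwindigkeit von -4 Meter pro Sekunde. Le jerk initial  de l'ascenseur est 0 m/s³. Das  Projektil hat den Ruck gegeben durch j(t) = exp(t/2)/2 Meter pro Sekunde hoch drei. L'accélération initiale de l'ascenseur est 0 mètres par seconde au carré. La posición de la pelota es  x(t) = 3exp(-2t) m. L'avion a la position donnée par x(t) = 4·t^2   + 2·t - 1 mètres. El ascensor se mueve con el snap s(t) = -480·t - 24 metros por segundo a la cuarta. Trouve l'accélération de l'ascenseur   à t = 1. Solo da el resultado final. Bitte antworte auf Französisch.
L'accélération à t = 1 est a = -92.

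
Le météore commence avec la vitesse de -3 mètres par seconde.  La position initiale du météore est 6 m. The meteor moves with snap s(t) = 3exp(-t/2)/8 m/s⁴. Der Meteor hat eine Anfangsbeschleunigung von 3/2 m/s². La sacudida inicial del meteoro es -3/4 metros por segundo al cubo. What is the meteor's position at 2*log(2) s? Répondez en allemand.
Ausgehend von dem Snap s(t) = 3·exp(-t/2)/8, nehmen wir 4 Stammfunktionen. Mit ∫s(t)dt und Anwendung von j(0) = -3/4, finden wir j(t) = -3·exp(-t/2)/4. Durch Integration von dem Ruck und Verwendung der Anfangsbedingung a(0) = 3/2, erhalten wir a(t) = 3·exp(-t/2)/2. Das Integral von der Beschleunigung, mit v(0) = -3, ergibt die Geschwindigkeit: v(t) = -3·exp(-t/2). Mit ∫v(t)dt und Anwendung von x(0) = 6, finden wir x(t) = 6·exp(-t/2). Mit x(t) = 6·exp(-t/2) und Einsetzen von t = 2*log(2), finden wir x = 3.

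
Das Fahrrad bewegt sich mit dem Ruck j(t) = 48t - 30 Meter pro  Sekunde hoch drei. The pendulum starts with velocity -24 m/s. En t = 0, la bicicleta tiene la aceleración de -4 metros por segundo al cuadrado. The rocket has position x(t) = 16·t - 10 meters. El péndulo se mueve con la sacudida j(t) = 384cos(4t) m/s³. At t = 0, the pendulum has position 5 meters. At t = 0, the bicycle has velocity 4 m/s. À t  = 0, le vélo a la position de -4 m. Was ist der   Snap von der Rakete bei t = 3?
Wir müssen unsere Gleichung für die Position x(t) = 16·t - 10 4-mal ableiten. Durch Ableiten von der Position erhalten wir die Geschwindigkeit: v(t) = 16. Durch Ableiten von der Geschwindigkeit erhalten wir die Beschleunigung: a(t) = 0. Durch Ableiten von der Beschleunigung erhalten wir den Ruck: j(t) = 0. Mit d/dt von j(t) finden wir s(t) = 0. Mit s(t) = 0 und Einsetzen von t = 3, finden wir s = 0.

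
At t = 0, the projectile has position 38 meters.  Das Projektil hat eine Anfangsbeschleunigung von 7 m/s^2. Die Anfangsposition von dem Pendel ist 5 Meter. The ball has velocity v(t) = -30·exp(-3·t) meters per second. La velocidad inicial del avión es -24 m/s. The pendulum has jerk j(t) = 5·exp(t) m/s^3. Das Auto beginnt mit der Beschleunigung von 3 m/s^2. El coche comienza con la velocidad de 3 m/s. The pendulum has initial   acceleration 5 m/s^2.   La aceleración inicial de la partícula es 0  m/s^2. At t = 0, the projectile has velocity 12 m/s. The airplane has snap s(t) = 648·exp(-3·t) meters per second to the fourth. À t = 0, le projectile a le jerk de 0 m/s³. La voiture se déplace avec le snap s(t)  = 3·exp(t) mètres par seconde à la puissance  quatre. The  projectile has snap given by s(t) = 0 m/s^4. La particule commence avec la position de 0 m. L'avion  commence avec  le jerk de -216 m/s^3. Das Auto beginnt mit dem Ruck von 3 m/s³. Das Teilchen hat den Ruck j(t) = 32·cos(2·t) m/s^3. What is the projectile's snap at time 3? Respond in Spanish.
Usando s(t) = 0 y sustituyendo t = 3, encontramos s = 0.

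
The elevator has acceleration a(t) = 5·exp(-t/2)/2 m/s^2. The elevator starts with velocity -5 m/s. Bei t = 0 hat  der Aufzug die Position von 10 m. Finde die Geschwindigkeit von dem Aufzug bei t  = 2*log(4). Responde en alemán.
Ausgehend von der Beschleunigung a(t) = 5·exp(-t/2)/2, nehmen wir 1 Integral. Mit ∫a(t)dt und Anwendung von v(0) = -5, finden wir v(t) = -5·exp(-t/2). Mit v(t) = -5·exp(-t/2) und Einsetzen von t = 2*log(4), finden wir v = -5/4.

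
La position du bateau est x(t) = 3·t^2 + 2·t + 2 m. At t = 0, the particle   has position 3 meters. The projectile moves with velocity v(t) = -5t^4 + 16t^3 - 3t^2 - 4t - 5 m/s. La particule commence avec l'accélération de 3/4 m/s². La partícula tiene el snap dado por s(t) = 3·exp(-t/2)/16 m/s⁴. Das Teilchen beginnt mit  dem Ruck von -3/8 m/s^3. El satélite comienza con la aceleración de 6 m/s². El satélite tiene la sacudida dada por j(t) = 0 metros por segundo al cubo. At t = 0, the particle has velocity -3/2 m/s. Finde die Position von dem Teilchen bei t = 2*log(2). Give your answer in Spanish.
Debemos encontrar la integral de nuestra ecuación del snap s(t) = 3·exp(-t/2)/16 4 veces. La antiderivada del snap, con j(0) = -3/8, da la sacudida: j(t) = -3·exp(-t/2)/8. La antiderivada de la sacudida es la aceleración. Usando a(0) = 3/4, obtenemos a(t) = 3·exp(-t/2)/4. La integral de la aceleración, con v(0) = -3/2, da la velocidad: v(t) = -3·exp(-t/2)/2. La antiderivada de la velocidad es la posición. Usando x(0) = 3, obtenemos x(t) = 3·exp(-t/2). Tenemos la posición x(t) = 3·exp(-t/2). Sustituyendo t = 2*log(2): x(2*log(2)) = 3/2.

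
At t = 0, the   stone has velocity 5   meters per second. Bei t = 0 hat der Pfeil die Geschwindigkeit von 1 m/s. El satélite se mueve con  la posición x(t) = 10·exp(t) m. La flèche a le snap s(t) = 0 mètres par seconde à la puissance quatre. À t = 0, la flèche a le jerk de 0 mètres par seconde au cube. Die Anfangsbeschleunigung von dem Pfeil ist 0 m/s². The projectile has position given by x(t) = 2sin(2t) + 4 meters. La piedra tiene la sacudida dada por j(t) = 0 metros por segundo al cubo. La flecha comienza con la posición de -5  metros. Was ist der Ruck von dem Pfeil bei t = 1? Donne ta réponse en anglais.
To find the answer, we compute 1 integral of s(t) = 0. Taking ∫s(t)dt and applying j(0) = 0, we find j(t) = 0. Using j(t) = 0 and substituting t = 1, we find j = 0.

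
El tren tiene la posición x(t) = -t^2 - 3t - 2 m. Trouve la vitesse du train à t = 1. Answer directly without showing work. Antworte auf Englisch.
At t = 1, v = -5.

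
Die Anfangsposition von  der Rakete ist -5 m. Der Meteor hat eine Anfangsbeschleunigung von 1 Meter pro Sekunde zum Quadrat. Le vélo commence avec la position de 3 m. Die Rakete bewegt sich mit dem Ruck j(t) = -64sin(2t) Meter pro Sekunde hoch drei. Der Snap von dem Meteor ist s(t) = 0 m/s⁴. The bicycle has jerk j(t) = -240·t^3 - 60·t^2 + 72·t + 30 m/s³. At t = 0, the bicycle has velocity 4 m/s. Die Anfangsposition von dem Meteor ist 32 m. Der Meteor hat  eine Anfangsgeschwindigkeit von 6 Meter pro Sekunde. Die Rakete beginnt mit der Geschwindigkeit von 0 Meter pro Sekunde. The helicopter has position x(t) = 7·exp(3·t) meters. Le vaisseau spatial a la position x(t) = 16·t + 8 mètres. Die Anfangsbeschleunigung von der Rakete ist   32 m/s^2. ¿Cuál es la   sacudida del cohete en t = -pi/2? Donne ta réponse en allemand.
Wir haben den Ruck j(t) = -64·sin(2·t). Durch Einsetzen von t = -pi/2: j(-pi/2) = 0.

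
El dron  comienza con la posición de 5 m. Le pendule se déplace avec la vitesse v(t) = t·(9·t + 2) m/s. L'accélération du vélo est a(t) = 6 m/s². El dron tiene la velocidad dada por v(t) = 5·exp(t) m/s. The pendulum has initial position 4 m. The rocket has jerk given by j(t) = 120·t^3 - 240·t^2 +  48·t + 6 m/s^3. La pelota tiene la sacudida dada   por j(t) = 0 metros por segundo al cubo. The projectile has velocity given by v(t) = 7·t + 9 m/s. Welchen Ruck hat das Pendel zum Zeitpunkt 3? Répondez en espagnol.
Partiendo de la velocidad v(t) = t·(9·t + 2), tomamos 2 derivadas. La derivada de la velocidad da la aceleración: a(t) = 18·t + 2. La derivada de la aceleración da la sacudida: j(t) = 18. Tenemos la sacudida j(t) = 18. Sustituyendo t = 3: j(3) = 18.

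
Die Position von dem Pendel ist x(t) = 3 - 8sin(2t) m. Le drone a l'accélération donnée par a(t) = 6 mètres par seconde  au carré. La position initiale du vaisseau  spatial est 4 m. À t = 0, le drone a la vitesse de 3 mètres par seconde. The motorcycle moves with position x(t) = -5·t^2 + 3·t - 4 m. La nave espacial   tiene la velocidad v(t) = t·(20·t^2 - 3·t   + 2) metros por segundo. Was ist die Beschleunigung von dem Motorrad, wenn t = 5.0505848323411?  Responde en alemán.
Wir müssen unsere Gleichung für die Position x(t) = -5·t^2 + 3·t - 4 2-mal ableiten. Mit d/dt von x(t) finden wir v(t) = 3 - 10·t. Die Ableitung von der Geschwindigkeit ergibt die Beschleunigung: a(t) = -10. Wir haben die Beschleunigung a(t) = -10. Durch Einsetzen von t = 5.0505848323411: a(5.0505848323411) = -10.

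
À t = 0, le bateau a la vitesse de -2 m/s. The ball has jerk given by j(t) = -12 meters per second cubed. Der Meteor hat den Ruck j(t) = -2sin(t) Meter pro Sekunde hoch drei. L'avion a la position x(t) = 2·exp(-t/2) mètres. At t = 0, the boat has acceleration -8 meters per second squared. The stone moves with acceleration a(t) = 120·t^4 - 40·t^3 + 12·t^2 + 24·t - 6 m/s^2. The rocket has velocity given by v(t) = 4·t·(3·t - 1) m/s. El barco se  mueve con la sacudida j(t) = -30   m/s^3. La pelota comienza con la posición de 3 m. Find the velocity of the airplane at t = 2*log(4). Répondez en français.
Nous devons dériver notre équation de la position x(t) = 2·exp(-t/2) 1 fois. La dérivée de la position donne la vitesse: v(t) = -exp(-t/2). De l'équation de la vitesse v(t) = -exp(-t/2), nous substituons t = 2*log(4) pour obtenir v = -1/4.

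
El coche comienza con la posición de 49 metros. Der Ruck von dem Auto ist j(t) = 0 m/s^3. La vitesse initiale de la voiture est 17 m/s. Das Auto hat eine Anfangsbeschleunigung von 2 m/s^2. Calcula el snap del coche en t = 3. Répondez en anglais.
Starting from jerk j(t) = 0, we take 1 derivative. Differentiating jerk, we get snap: s(t) = 0. We have snap s(t) = 0. Substituting t = 3: s(3) = 0.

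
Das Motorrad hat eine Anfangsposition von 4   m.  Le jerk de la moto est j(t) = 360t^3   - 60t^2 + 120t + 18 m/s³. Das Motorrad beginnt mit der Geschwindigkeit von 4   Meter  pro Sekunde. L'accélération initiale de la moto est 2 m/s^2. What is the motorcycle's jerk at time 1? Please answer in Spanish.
Usando j(t) = 360·t^3 - 60·t^2 + 120·t + 18 y sustituyendo t = 1, encontramos j = 438.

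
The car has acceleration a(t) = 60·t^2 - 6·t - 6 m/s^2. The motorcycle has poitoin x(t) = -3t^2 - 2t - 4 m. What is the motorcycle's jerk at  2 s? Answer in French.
En partant de la position x(t) = -3·t^2 - 2·t - 4, nous prenons 3 dérivées. En prenant d/dt de x(t), nous trouvons v(t) = -6·t - 2. La dérivée de la vitesse donne l'accélération: a(t) = -6. En prenant d/dt de a(t), nous trouvons j(t) = 0. En utilisant j(t) = 0 et en substituant t = 2, nous trouvons j = 0.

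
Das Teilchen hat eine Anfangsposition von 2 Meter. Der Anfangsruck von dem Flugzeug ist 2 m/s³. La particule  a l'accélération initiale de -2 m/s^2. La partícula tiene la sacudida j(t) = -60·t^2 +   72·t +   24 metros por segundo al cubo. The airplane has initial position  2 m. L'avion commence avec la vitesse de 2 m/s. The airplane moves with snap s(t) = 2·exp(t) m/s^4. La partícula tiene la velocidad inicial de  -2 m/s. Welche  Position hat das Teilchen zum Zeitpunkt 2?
Ausgehend von dem Ruck j(t) = -60·t^2 + 72·t + 24, nehmen wir 3 Integrale. Die Stammfunktion von dem Ruck ist die Beschleunigung. Mit a(0) = -2 erhalten wir a(t) = -20·t^3 + 36·t^2 + 24·t - 2. Mit ∫a(t)dt und Anwendung von v(0) = -2, finden wir v(t) = -5·t^4 + 12·t^3 + 12·t^2 - 2·t - 2. Mit ∫v(t)dt und Anwendung von x(0) = 2, finden wir x(t) = -t^5 + 3·t^4 + 4·t^3 - t^2 - 2·t + 2. Mit x(t) = -t^5 + 3·t^4 + 4·t^3 - t^2 - 2·t + 2 und Einsetzen von t = 2, finden wir x = 42.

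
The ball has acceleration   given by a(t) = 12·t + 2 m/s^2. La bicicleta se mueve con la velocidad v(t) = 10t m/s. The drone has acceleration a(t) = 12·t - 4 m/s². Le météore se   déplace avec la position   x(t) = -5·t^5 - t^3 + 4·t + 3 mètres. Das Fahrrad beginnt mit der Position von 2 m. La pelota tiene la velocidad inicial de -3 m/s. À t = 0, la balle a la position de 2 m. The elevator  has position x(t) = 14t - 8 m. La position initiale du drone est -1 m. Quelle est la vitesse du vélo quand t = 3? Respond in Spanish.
Usando v(t) = 10·t y sustituyendo t = 3, encontramos v = 30.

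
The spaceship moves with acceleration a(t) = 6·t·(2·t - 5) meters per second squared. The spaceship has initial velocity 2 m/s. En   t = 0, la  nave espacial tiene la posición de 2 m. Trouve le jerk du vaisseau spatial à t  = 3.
Nous devons dériver notre équation de l'accélération a(t) = 6·t·(2·t - 5) 1 fois. La dérivée de l'accélération donne le jerk: j(t) = 24·t - 30. Nous avons le jerk j(t) = 24·t - 30. En substituant t = 3: j(3) = 42.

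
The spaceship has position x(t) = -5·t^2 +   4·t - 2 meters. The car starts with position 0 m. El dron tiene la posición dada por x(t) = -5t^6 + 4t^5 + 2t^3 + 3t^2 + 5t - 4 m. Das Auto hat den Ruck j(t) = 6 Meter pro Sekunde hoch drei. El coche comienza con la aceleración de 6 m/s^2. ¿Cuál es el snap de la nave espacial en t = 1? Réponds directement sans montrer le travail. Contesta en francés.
s(1) = 0.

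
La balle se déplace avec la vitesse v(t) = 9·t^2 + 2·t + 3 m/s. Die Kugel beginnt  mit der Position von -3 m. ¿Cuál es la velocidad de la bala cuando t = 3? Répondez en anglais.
Using v(t) = 9·t^2 + 2·t + 3 and substituting t = 3, we find v = 90.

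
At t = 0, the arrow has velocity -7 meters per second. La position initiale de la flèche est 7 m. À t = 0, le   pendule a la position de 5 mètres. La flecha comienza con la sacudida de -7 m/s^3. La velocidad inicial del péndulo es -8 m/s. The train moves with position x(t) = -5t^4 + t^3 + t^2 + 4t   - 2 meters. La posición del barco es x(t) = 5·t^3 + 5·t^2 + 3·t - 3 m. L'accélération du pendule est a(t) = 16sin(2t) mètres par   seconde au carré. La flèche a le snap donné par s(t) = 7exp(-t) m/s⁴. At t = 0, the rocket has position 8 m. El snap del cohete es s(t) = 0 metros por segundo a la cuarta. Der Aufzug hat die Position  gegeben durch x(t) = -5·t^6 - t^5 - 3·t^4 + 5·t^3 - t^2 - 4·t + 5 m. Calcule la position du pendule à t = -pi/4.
Pour résoudre ceci, nous devons prendre 2 intégrales de notre équation de l'accélération a(t) = 16·sin(2·t). La primitive de l'accélération est la vitesse. En utilisant v(0) = -8, nous obtenons v(t) = -8·cos(2·t). La primitive de la vitesse, avec x(0) = 5, donne la position: x(t) = 5 - 4·sin(2·t). En utilisant x(t) = 5 - 4·sin(2·t) et en substituant t = -pi/4, nous trouvons x = 9.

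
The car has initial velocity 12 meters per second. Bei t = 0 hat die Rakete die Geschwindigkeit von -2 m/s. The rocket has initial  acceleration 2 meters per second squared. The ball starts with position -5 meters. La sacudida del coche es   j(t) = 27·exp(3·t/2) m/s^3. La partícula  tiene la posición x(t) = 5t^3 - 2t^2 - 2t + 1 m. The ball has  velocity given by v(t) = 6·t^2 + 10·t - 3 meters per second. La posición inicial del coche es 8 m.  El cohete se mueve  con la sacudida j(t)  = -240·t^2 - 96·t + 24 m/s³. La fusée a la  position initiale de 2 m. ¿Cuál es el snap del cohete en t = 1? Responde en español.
Para resolver esto, necesitamos tomar 1 derivada de nuestra ecuación de la sacudida j(t) = -240·t^2 - 96·t + 24. Derivando la sacudida, obtenemos el snap: s(t) = -480·t - 96. Usando s(t) = -480·t - 96 y sustituyendo t = 1, encontramos s = -576.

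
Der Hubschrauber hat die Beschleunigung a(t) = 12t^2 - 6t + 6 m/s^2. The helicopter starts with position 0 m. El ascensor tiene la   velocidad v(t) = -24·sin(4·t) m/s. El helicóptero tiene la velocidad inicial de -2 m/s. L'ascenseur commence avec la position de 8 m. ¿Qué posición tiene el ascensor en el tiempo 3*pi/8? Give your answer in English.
Starting from velocity v(t) = -24·sin(4·t), we take 1 antiderivative. The antiderivative of velocity, with x(0) = 8, gives position: x(t) = 6·cos(4·t) + 2. From the given position equation x(t) = 6·cos(4·t) + 2, we substitute t = 3*pi/8 to get x = 2.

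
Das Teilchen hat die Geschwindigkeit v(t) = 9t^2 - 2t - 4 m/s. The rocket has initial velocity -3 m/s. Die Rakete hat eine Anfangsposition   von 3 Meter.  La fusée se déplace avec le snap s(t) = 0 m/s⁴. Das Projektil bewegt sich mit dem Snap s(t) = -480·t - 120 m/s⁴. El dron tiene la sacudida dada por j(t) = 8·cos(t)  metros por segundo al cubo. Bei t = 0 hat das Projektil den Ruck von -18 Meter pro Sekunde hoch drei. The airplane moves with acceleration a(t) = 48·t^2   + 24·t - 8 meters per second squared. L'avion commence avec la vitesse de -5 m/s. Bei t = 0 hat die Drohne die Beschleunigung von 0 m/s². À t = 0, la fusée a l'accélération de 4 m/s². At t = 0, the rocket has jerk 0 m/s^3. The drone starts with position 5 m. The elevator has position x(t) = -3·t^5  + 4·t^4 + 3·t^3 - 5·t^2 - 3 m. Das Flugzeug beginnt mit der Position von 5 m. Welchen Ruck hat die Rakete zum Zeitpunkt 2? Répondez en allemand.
Wir müssen unsere Gleichung für den Snap s(t) = 0 1-mal integrieren. Mit ∫s(t)dt und Anwendung von j(0) = 0, finden wir j(t) = 0. Aus der Gleichung für den Ruck j(t) = 0, setzen wir t = 2 ein und erhalten j = 0.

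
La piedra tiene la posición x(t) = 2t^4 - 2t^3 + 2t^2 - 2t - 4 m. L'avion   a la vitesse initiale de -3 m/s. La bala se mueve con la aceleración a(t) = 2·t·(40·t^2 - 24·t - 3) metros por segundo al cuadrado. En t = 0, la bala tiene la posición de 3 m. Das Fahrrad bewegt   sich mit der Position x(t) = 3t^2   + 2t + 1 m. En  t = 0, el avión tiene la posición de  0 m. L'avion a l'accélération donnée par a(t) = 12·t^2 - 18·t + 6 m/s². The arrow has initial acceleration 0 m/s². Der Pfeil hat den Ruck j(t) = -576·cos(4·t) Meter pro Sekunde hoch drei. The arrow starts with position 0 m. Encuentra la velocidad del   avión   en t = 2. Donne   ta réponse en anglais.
To find the answer, we compute 1 integral of a(t) = 12·t^2 - 18·t + 6. The antiderivative of acceleration, with v(0) = -3, gives velocity: v(t) = 4·t^3 - 9·t^2 + 6·t - 3. We have velocity v(t) = 4·t^3 - 9·t^2 + 6·t - 3. Substituting t = 2: v(2) = 5.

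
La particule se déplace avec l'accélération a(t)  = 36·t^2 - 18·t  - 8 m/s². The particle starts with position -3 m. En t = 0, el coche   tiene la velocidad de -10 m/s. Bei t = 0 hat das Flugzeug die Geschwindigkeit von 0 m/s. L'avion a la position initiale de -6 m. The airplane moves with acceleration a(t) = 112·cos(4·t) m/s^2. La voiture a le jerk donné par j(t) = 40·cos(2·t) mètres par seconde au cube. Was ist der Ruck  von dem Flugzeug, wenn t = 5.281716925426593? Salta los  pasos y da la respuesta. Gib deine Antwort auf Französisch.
À t = 5.281716925426593, j = -340.761618412271.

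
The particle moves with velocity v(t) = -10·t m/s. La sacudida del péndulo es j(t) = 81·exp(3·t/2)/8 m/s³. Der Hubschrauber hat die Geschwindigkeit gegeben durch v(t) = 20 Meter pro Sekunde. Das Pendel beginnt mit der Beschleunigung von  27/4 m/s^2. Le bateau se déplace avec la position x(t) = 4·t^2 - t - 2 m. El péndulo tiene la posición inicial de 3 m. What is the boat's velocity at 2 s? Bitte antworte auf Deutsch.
Um dies zu lösen, müssen wir 1 Ableitung unserer Gleichung für die Position x(t) = 4·t^2 - t - 2 nehmen. Mit d/dt von x(t) finden wir v(t) = 8·t - 1. Aus der Gleichung für die Geschwindigkeit v(t) = 8·t - 1, setzen wir t = 2 ein und erhalten v = 15.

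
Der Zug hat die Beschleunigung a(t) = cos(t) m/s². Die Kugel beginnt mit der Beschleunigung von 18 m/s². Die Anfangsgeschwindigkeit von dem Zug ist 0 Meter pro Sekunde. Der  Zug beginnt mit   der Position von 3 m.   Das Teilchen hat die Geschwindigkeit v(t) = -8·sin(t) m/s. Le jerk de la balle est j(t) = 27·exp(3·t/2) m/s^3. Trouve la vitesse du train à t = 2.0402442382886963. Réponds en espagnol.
Para resolver esto, necesitamos tomar 1 antiderivada de nuestra ecuación de la aceleración a(t) = cos(t). La integral de la aceleración es la velocidad. Usando v(0) = 0, obtenemos v(t) = sin(t). Tenemos la velocidad v(t) = sin(t). Sustituyendo t = 2.0402442382886963: v(2.0402442382886963) = 0.891818185619631.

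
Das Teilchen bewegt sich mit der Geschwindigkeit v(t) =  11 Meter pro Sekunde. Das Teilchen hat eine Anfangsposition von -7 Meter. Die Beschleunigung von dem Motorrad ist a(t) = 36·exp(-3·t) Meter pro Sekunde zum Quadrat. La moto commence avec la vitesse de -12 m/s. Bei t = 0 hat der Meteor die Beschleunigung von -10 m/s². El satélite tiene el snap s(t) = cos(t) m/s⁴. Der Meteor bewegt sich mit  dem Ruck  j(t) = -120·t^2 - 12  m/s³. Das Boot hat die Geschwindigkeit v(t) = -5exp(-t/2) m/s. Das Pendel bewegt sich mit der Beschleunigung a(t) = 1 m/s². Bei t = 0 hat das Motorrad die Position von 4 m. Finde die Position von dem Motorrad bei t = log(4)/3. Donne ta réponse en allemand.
Um dies zu lösen, müssen wir 2 Stammfunktionen unserer Gleichung für die Beschleunigung a(t) = 36·exp(-3·t) finden. Das Integral von der Beschleunigung, mit v(0) = -12, ergibt die Geschwindigkeit: v(t) = -12·exp(-3·t). Die Stammfunktion von der Geschwindigkeit, mit x(0) = 4, ergibt die Position: x(t) = 4·exp(-3·t). Mit x(t) = 4·exp(-3·t) und Einsetzen von t = log(4)/3, finden wir x = 1.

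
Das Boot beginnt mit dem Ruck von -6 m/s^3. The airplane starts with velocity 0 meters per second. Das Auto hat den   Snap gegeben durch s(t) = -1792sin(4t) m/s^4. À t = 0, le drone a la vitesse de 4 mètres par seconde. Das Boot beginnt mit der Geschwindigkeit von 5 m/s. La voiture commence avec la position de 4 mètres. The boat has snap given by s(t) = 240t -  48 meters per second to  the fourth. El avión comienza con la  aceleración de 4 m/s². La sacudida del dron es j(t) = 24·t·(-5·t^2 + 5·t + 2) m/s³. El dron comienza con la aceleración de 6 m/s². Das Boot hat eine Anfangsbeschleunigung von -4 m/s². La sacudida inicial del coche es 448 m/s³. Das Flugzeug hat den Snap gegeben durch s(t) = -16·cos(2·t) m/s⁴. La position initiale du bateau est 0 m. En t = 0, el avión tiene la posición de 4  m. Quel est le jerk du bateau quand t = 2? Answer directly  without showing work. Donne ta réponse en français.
À t = 2, j = 378.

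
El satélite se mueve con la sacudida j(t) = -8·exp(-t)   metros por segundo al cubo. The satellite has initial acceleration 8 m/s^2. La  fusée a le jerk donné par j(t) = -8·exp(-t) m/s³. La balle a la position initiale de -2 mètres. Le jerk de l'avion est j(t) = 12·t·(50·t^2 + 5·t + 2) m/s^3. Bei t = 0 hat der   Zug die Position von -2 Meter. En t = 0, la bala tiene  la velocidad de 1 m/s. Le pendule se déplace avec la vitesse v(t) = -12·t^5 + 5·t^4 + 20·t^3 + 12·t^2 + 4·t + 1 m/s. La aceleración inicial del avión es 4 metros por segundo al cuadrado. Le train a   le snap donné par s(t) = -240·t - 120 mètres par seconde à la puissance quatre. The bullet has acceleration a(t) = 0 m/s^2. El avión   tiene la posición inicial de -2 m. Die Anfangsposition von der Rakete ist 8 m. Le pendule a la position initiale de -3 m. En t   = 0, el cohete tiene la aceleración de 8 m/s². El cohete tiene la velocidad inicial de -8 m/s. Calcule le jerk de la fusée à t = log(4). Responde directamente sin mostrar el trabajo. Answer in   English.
At t = log(4), j = -2.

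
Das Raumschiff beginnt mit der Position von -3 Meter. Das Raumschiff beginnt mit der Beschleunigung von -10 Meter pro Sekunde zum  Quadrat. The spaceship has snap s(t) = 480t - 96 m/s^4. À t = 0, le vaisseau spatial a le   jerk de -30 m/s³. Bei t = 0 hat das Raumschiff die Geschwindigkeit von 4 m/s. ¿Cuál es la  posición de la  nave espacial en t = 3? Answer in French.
Pour résoudre ceci, nous devons prendre 4 intégrales de notre équation du snap s(t) = 480·t - 96. La primitive du snap est le jerk. En utilisant j(0) = -30, nous obtenons j(t) = 240·t^2 - 96·t - 30. En prenant ∫j(t)dt et en appliquant a(0) = -10, nous trouvons a(t) = 80·t^3 - 48·t^2 - 30·t - 10. En intégrant l'accélération et en utilisant la condition initiale v(0) = 4, nous obtenons v(t) = 20·t^4 - 16·t^3 - 15·t^2 - 10·t + 4. L'intégrale de la vitesse, avec x(0) = -3, donne la position: x(t) = 4·t^5 - 4·t^4 - 5·t^3 - 5·t^2 + 4·t - 3. Nous avons la position x(t) = 4·t^5 - 4·t^4 - 5·t^3 - 5·t^2 + 4·t - 3. En substituant t = 3: x(3) = 477.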